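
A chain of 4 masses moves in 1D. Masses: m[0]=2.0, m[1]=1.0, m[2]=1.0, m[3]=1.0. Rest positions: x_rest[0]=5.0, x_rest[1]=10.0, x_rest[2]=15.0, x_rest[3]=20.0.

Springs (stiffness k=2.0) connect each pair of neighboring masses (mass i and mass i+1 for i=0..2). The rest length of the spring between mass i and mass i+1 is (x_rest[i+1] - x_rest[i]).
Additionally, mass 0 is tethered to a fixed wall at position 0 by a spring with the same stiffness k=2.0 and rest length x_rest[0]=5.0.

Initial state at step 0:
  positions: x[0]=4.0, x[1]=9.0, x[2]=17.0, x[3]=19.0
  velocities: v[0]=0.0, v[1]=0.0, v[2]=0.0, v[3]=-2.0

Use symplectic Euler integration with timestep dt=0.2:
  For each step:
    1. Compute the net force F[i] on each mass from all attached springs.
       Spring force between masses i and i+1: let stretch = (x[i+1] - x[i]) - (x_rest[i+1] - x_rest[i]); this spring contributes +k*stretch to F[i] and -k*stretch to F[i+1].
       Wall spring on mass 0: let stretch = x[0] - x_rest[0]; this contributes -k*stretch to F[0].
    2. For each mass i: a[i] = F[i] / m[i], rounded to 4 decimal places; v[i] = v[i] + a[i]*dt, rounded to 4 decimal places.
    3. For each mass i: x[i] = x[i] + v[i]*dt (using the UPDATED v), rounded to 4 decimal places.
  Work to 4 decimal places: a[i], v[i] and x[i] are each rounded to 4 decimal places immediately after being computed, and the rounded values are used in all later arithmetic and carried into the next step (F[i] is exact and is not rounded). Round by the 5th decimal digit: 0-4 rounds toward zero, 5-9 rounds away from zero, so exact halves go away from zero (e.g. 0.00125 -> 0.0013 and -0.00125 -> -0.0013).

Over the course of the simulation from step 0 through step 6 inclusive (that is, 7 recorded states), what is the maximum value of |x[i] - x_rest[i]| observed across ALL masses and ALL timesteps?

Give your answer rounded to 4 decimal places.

Answer: 2.8833

Derivation:
Step 0: x=[4.0000 9.0000 17.0000 19.0000] v=[0.0000 0.0000 0.0000 -2.0000]
Step 1: x=[4.0400 9.2400 16.5200 18.8400] v=[0.2000 1.2000 -2.4000 -0.8000]
Step 2: x=[4.1264 9.6464 15.6432 18.8944] v=[0.4320 2.0320 -4.3840 0.2720]
Step 3: x=[4.2685 10.0909 14.5468 19.0887] v=[0.7107 2.2227 -5.4822 0.9715]
Step 4: x=[4.4728 10.4261 13.4572 19.3196] v=[1.0215 1.6761 -5.4478 1.1547]
Step 5: x=[4.7363 10.5275 12.5941 19.4815] v=[1.3176 0.5072 -4.3153 0.8097]
Step 6: x=[5.0420 10.3310 12.1167 19.4924] v=[1.5286 -0.9826 -2.3870 0.0547]
Max displacement = 2.8833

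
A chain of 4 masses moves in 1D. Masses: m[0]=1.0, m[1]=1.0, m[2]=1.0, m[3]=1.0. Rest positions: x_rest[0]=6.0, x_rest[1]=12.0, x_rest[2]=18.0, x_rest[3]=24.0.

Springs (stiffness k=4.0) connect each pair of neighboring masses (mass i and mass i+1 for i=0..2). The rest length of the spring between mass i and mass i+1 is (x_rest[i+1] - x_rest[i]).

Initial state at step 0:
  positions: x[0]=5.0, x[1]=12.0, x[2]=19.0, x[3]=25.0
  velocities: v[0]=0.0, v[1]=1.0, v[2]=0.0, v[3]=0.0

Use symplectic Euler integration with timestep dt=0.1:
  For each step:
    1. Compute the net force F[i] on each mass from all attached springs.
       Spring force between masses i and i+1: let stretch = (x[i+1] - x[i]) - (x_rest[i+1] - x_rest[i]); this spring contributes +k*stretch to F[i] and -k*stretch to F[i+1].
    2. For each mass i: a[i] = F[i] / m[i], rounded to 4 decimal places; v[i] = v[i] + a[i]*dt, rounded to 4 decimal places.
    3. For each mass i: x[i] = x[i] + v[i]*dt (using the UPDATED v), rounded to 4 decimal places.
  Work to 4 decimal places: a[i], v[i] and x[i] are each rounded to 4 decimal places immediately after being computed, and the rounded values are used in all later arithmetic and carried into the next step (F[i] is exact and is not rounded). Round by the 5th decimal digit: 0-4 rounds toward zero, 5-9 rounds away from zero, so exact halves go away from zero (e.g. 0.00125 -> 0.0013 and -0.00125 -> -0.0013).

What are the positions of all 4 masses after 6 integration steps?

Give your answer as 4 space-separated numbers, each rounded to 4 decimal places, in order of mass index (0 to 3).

Answer: 5.8484 12.3742 18.4661 24.9111

Derivation:
Step 0: x=[5.0000 12.0000 19.0000 25.0000] v=[0.0000 1.0000 0.0000 0.0000]
Step 1: x=[5.0400 12.1000 18.9600 25.0000] v=[0.4000 1.0000 -0.4000 0.0000]
Step 2: x=[5.1224 12.1920 18.8872 24.9984] v=[0.8240 0.9200 -0.7280 -0.0160]
Step 3: x=[5.2476 12.2690 18.7910 24.9924] v=[1.2518 0.7702 -0.9616 -0.0605]
Step 4: x=[5.4136 12.3260 18.6820 24.9783] v=[1.6604 0.5704 -1.0898 -0.1411]
Step 5: x=[5.6161 12.3608 18.5706 24.9523] v=[2.0254 0.3478 -1.1137 -0.2596]
Step 6: x=[5.8484 12.3742 18.4661 24.9111] v=[2.3233 0.1338 -1.0449 -0.4123]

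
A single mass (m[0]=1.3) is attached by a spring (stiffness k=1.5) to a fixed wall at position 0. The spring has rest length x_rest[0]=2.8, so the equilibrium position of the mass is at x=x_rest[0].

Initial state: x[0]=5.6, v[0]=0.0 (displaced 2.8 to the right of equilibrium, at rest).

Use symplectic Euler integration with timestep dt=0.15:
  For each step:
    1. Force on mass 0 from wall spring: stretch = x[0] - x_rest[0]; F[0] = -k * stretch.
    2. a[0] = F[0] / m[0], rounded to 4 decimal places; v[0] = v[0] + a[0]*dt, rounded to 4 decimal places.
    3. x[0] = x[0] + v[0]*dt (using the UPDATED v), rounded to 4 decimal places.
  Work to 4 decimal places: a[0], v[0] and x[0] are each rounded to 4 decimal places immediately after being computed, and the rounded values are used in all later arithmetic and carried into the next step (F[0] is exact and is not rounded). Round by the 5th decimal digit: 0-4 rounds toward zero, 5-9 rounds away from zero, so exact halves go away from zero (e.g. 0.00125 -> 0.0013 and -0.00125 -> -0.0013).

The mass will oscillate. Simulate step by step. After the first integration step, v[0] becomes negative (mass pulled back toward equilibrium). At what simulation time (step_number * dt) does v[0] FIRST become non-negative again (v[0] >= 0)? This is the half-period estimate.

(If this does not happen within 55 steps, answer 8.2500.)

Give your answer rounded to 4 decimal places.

Answer: 3.0000

Derivation:
Step 0: x=[5.6000] v=[0.0000]
Step 1: x=[5.5273] v=[-0.4846]
Step 2: x=[5.3838] v=[-0.9566]
Step 3: x=[5.1732] v=[-1.4038]
Step 4: x=[4.9010] v=[-1.8145]
Step 5: x=[4.5743] v=[-2.1781]
Step 6: x=[4.2015] v=[-2.4852]
Step 7: x=[3.7923] v=[-2.7278]
Step 8: x=[3.3574] v=[-2.8996]
Step 9: x=[2.9080] v=[-2.9961]
Step 10: x=[2.4558] v=[-3.0148]
Step 11: x=[2.0125] v=[-2.9552]
Step 12: x=[1.5897] v=[-2.8189]
Step 13: x=[1.1983] v=[-2.6094]
Step 14: x=[0.8485] v=[-2.3322]
Step 15: x=[0.5493] v=[-1.9944]
Step 16: x=[0.3086] v=[-1.6049]
Step 17: x=[0.1325] v=[-1.1737]
Step 18: x=[0.0257] v=[-0.7120]
Step 19: x=[-0.0091] v=[-0.2318]
Step 20: x=[0.0291] v=[0.2544]
First v>=0 after going negative at step 20, time=3.0000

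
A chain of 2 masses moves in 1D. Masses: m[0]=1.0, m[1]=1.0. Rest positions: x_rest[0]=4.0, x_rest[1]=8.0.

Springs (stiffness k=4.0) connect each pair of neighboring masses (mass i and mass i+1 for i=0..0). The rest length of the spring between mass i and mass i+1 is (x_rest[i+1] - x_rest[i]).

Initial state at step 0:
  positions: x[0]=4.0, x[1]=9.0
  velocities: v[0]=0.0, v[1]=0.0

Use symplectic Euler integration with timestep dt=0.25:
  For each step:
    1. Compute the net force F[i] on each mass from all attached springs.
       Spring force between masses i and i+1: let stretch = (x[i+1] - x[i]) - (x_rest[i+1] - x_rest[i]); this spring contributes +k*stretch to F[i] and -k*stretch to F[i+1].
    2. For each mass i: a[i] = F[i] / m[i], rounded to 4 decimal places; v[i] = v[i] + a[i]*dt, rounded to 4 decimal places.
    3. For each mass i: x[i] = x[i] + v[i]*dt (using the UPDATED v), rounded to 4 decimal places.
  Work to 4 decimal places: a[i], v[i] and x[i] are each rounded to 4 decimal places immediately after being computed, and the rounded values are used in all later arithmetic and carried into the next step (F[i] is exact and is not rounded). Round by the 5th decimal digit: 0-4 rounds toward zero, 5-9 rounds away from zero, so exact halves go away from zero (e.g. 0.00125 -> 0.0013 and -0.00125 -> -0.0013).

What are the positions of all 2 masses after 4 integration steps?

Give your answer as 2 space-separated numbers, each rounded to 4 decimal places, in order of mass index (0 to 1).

Step 0: x=[4.0000 9.0000] v=[0.0000 0.0000]
Step 1: x=[4.2500 8.7500] v=[1.0000 -1.0000]
Step 2: x=[4.6250 8.3750] v=[1.5000 -1.5000]
Step 3: x=[4.9375 8.0625] v=[1.2500 -1.2500]
Step 4: x=[5.0313 7.9688] v=[0.3750 -0.3750]

Answer: 5.0313 7.9688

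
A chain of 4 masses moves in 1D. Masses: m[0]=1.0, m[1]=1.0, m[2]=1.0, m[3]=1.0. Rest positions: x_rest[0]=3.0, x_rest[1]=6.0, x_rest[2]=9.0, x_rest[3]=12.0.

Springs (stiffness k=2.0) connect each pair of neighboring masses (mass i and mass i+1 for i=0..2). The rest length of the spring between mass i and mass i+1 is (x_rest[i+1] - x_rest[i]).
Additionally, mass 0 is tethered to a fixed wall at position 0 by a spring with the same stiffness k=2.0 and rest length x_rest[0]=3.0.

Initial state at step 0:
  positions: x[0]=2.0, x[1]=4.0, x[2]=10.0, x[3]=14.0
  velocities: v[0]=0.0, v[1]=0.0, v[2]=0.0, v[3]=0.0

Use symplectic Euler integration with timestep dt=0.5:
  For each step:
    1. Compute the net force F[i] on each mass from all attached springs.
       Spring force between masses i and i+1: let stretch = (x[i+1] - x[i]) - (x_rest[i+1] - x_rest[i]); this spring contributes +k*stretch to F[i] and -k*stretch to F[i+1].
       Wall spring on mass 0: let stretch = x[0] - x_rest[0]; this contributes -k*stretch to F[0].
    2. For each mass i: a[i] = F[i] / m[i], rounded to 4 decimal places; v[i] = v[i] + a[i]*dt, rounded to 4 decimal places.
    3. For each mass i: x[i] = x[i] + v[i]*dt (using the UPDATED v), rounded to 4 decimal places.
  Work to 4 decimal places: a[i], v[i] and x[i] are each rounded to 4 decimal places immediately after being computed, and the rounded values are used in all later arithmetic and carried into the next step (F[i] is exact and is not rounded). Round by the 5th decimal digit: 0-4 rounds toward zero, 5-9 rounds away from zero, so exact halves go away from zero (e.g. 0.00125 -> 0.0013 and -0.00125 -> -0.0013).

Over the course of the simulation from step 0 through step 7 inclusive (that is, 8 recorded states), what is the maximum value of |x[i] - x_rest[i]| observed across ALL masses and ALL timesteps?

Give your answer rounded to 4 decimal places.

Step 0: x=[2.0000 4.0000 10.0000 14.0000] v=[0.0000 0.0000 0.0000 0.0000]
Step 1: x=[2.0000 6.0000 9.0000 13.5000] v=[0.0000 4.0000 -2.0000 -1.0000]
Step 2: x=[3.0000 7.5000 8.7500 12.2500] v=[2.0000 3.0000 -0.5000 -2.5000]
Step 3: x=[4.7500 7.3750 9.6250 10.7500] v=[3.5000 -0.2500 1.7500 -3.0000]
Step 4: x=[5.4375 7.0625 9.9375 10.1875] v=[1.3750 -0.6250 0.6250 -1.1250]
Step 5: x=[4.2188 7.3750 8.9375 11.0000] v=[-2.4375 0.6250 -2.0000 1.6250]
Step 6: x=[2.4688 6.8907 8.1875 12.2813] v=[-3.5001 -0.9687 -1.5000 2.5625]
Step 7: x=[1.6953 4.8438 8.8360 13.0157] v=[-1.5470 -4.0938 1.2970 1.4687]
Max displacement = 2.4375

Answer: 2.4375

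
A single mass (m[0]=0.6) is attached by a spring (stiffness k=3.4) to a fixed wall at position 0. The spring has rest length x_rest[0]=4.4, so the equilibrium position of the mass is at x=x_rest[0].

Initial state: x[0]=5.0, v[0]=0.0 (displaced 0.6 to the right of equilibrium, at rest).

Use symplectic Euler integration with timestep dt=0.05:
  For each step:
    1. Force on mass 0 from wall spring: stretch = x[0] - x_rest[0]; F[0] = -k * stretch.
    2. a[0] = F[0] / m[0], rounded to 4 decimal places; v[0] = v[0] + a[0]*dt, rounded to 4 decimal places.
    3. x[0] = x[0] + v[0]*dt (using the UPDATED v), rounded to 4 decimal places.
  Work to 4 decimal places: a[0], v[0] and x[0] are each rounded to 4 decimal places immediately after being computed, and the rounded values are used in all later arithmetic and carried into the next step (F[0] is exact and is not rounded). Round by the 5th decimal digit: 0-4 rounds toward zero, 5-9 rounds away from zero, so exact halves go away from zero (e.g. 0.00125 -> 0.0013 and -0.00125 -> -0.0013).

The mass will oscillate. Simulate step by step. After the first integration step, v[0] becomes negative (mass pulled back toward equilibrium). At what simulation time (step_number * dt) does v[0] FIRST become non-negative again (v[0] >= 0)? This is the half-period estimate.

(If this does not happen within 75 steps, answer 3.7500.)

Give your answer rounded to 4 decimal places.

Step 0: x=[5.0000] v=[0.0000]
Step 1: x=[4.9915] v=[-0.1700]
Step 2: x=[4.9746] v=[-0.3376]
Step 3: x=[4.9496] v=[-0.5004]
Step 4: x=[4.9168] v=[-0.6561]
Step 5: x=[4.8767] v=[-0.8025]
Step 6: x=[4.8298] v=[-0.9376]
Step 7: x=[4.7768] v=[-1.0594]
Step 8: x=[4.7185] v=[-1.1662]
Step 9: x=[4.6557] v=[-1.2564]
Step 10: x=[4.5893] v=[-1.3289]
Step 11: x=[4.5202] v=[-1.3825]
Step 12: x=[4.4494] v=[-1.4166]
Step 13: x=[4.3779] v=[-1.4306]
Step 14: x=[4.3067] v=[-1.4243]
Step 15: x=[4.2368] v=[-1.3979]
Step 16: x=[4.1692] v=[-1.3517]
Step 17: x=[4.1049] v=[-1.2863]
Step 18: x=[4.0448] v=[-1.2027]
Step 19: x=[3.9897] v=[-1.1021]
Step 20: x=[3.9404] v=[-0.9859]
Step 21: x=[3.8976] v=[-0.8557]
Step 22: x=[3.8619] v=[-0.7134]
Step 23: x=[3.8339] v=[-0.5609]
Step 24: x=[3.8139] v=[-0.4005]
Step 25: x=[3.8022] v=[-0.2344]
Step 26: x=[3.7990] v=[-0.0650]
Step 27: x=[3.8043] v=[0.1053]
First v>=0 after going negative at step 27, time=1.3500

Answer: 1.3500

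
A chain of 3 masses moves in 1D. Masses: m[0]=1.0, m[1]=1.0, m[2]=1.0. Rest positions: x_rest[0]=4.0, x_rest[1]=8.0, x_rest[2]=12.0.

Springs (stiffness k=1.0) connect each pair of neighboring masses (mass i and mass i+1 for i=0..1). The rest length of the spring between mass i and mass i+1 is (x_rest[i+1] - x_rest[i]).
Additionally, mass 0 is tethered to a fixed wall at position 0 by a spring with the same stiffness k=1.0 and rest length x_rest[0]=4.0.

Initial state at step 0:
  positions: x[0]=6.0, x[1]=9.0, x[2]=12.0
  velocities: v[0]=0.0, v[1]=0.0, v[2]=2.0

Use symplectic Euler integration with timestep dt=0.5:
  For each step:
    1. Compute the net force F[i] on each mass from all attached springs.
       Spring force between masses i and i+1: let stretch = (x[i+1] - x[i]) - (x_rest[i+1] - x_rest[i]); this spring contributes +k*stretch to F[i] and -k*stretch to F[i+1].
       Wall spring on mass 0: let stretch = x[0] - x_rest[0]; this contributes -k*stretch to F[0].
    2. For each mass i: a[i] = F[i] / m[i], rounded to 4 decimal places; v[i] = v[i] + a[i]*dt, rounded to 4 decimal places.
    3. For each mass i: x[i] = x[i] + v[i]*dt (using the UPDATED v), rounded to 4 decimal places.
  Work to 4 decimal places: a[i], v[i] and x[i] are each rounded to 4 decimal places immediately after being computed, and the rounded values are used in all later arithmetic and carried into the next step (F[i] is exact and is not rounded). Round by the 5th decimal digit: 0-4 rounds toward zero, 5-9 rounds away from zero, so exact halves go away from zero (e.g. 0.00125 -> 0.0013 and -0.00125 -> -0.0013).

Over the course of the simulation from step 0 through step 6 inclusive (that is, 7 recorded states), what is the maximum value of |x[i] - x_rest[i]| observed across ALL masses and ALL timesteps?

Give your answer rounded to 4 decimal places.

Step 0: x=[6.0000 9.0000 12.0000] v=[0.0000 0.0000 2.0000]
Step 1: x=[5.2500 9.0000 13.2500] v=[-1.5000 0.0000 2.5000]
Step 2: x=[4.1250 9.1250 14.4375] v=[-2.2500 0.2500 2.3750]
Step 3: x=[3.2188 9.3282 15.2969] v=[-1.8125 0.4063 1.7188]
Step 4: x=[3.0352 9.4962 15.6642] v=[-0.3672 0.3360 0.7345]
Step 5: x=[3.7081 9.5910 15.4895] v=[1.3457 0.1895 -0.3495]
Step 6: x=[4.9247 9.6897 14.8401] v=[2.4331 0.1973 -1.2988]
Max displacement = 3.6642

Answer: 3.6642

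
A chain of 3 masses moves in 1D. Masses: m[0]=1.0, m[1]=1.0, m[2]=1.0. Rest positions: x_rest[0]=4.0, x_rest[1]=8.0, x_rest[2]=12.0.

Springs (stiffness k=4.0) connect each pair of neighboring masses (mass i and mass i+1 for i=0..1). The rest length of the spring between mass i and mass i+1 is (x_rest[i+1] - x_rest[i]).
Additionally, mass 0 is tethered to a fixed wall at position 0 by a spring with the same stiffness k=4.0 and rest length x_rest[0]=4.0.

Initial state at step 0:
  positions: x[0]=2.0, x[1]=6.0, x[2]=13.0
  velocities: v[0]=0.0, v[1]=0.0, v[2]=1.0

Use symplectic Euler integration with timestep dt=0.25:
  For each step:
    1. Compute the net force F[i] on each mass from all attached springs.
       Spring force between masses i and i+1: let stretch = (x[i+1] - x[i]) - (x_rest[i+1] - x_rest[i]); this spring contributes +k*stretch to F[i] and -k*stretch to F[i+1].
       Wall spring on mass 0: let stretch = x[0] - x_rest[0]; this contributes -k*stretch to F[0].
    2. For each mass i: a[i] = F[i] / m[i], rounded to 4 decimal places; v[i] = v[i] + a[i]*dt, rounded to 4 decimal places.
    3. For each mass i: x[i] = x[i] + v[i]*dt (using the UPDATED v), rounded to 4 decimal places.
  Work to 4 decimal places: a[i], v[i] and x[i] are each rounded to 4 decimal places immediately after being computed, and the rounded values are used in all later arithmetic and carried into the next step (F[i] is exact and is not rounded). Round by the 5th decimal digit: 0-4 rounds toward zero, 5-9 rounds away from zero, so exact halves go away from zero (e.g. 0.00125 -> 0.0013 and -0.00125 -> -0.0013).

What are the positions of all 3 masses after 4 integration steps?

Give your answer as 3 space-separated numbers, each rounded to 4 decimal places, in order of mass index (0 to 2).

Step 0: x=[2.0000 6.0000 13.0000] v=[0.0000 0.0000 1.0000]
Step 1: x=[2.5000 6.7500 12.5000] v=[2.0000 3.0000 -2.0000]
Step 2: x=[3.4375 7.8750 11.5625] v=[3.7500 4.5000 -3.7500]
Step 3: x=[4.6250 8.8125 10.7031] v=[4.7500 3.7500 -3.4375]
Step 4: x=[5.7031 9.1758 10.3711] v=[4.3125 1.4531 -1.3281]

Answer: 5.7031 9.1758 10.3711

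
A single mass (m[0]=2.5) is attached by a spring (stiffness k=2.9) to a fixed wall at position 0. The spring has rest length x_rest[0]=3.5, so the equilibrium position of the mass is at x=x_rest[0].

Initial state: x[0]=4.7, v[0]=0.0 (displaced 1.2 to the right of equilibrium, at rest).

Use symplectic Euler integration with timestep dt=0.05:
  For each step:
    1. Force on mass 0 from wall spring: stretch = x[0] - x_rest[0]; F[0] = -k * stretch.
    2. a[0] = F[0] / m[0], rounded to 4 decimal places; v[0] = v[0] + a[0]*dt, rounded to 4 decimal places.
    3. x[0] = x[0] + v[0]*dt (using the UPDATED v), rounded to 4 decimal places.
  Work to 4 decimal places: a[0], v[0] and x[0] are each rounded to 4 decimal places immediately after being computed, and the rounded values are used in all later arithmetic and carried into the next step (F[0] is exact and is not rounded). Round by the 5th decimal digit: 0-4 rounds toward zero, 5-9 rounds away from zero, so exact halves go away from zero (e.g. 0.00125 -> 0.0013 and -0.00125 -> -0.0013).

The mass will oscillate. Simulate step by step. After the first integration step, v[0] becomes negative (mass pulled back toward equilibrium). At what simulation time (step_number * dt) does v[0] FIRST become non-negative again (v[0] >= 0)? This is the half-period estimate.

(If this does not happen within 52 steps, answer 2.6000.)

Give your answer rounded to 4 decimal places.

Step 0: x=[4.7000] v=[0.0000]
Step 1: x=[4.6965] v=[-0.0696]
Step 2: x=[4.6896] v=[-0.1390]
Step 3: x=[4.6792] v=[-0.2080]
Step 4: x=[4.6654] v=[-0.2764]
Step 5: x=[4.6482] v=[-0.3440]
Step 6: x=[4.6277] v=[-0.4106]
Step 7: x=[4.6039] v=[-0.4760]
Step 8: x=[4.5769] v=[-0.5400]
Step 9: x=[4.5468] v=[-0.6025]
Step 10: x=[4.5136] v=[-0.6632]
Step 11: x=[4.4775] v=[-0.7220]
Step 12: x=[4.4386] v=[-0.7787]
Step 13: x=[4.3969] v=[-0.8331]
Step 14: x=[4.3526] v=[-0.8851]
Step 15: x=[4.3059] v=[-0.9346]
Step 16: x=[4.2568] v=[-0.9813]
Step 17: x=[4.2055] v=[-1.0252]
Step 18: x=[4.1522] v=[-1.0661]
Step 19: x=[4.0970] v=[-1.1039]
Step 20: x=[4.0401] v=[-1.1385]
Step 21: x=[3.9816] v=[-1.1698]
Step 22: x=[3.9217] v=[-1.1977]
Step 23: x=[3.8606] v=[-1.2222]
Step 24: x=[3.7984] v=[-1.2431]
Step 25: x=[3.7354] v=[-1.2604]
Step 26: x=[3.6717] v=[-1.2741]
Step 27: x=[3.6075] v=[-1.2841]
Step 28: x=[3.5430] v=[-1.2903]
Step 29: x=[3.4784] v=[-1.2928]
Step 30: x=[3.4138] v=[-1.2915]
Step 31: x=[3.3495] v=[-1.2865]
Step 32: x=[3.2856] v=[-1.2778]
Step 33: x=[3.2223] v=[-1.2654]
Step 34: x=[3.1598] v=[-1.2493]
Step 35: x=[3.0983] v=[-1.2296]
Step 36: x=[3.0380] v=[-1.2063]
Step 37: x=[2.9790] v=[-1.1795]
Step 38: x=[2.9215] v=[-1.1493]
Step 39: x=[2.8657] v=[-1.1157]
Step 40: x=[2.8118] v=[-1.0789]
Step 41: x=[2.7599] v=[-1.0390]
Step 42: x=[2.7101] v=[-0.9961]
Step 43: x=[2.6626] v=[-0.9503]
Step 44: x=[2.6175] v=[-0.9017]
Step 45: x=[2.5750] v=[-0.8505]
Step 46: x=[2.5352] v=[-0.7969]
Step 47: x=[2.4982] v=[-0.7409]
Step 48: x=[2.4641] v=[-0.6828]
Step 49: x=[2.4330] v=[-0.6227]
Step 50: x=[2.4050] v=[-0.5608]
Step 51: x=[2.3801] v=[-0.4973]
Step 52: x=[2.3585] v=[-0.4323]
v[0] did not become non-negative within 52 steps; using fallback time=2.6000

Answer: 2.6000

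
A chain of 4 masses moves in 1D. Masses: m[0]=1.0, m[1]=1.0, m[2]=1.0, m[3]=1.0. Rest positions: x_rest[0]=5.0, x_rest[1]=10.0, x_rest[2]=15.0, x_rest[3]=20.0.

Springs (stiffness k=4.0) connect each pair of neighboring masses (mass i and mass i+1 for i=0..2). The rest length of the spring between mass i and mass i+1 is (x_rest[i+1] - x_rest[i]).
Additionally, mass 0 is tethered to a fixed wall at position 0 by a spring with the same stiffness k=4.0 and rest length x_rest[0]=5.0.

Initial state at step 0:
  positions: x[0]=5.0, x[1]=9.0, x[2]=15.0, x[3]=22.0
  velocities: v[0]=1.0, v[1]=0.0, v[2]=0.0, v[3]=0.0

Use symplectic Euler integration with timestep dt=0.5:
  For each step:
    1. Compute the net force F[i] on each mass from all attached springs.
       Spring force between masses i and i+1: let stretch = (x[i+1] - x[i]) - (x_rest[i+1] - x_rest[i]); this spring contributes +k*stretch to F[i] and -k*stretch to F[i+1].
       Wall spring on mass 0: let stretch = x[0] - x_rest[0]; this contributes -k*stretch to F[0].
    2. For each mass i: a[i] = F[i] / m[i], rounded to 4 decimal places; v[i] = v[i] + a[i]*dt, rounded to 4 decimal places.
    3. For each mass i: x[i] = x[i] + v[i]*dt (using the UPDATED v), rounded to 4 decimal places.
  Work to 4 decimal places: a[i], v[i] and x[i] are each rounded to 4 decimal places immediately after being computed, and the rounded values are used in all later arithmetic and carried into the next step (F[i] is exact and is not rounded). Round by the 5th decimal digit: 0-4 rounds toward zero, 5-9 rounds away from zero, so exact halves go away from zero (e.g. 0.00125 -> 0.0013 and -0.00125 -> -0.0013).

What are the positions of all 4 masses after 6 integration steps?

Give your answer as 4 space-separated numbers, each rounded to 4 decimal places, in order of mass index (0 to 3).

Answer: 4.0000 9.0000 14.5000 21.0000

Derivation:
Step 0: x=[5.0000 9.0000 15.0000 22.0000] v=[1.0000 0.0000 0.0000 0.0000]
Step 1: x=[4.5000 11.0000 16.0000 20.0000] v=[-1.0000 4.0000 2.0000 -4.0000]
Step 2: x=[6.0000 11.5000 16.0000 19.0000] v=[3.0000 1.0000 0.0000 -2.0000]
Step 3: x=[7.0000 11.0000 14.5000 20.0000] v=[2.0000 -1.0000 -3.0000 2.0000]
Step 4: x=[5.0000 10.0000 15.0000 20.5000] v=[-4.0000 -2.0000 1.0000 1.0000]
Step 5: x=[3.0000 9.0000 16.0000 20.5000] v=[-4.0000 -2.0000 2.0000 0.0000]
Step 6: x=[4.0000 9.0000 14.5000 21.0000] v=[2.0000 0.0000 -3.0000 1.0000]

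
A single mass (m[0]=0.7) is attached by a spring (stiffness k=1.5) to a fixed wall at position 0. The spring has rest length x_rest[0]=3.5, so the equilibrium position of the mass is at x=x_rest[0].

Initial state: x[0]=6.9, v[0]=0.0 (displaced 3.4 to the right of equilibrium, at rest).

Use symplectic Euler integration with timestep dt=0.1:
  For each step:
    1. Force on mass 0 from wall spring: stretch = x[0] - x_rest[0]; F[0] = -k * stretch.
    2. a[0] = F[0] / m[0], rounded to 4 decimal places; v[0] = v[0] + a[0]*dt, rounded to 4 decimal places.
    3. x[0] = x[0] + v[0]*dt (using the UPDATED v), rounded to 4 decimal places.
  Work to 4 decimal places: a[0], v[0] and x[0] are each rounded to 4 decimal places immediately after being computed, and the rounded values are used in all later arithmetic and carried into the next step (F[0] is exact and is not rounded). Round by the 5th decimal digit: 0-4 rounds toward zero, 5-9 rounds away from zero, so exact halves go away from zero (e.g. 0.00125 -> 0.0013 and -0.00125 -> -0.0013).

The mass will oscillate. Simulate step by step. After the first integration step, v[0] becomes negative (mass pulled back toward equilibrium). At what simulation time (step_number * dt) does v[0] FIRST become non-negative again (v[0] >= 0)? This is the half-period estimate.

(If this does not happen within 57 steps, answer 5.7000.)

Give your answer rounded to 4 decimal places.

Step 0: x=[6.9000] v=[0.0000]
Step 1: x=[6.8271] v=[-0.7286]
Step 2: x=[6.6829] v=[-1.4416]
Step 3: x=[6.4705] v=[-2.1237]
Step 4: x=[6.1945] v=[-2.7602]
Step 5: x=[5.8607] v=[-3.3376]
Step 6: x=[5.4764] v=[-3.8435]
Step 7: x=[5.0497] v=[-4.2670]
Step 8: x=[4.5898] v=[-4.5991]
Step 9: x=[4.1065] v=[-4.8326]
Step 10: x=[3.6102] v=[-4.9626]
Step 11: x=[3.1116] v=[-4.9862]
Step 12: x=[2.6213] v=[-4.9030]
Step 13: x=[2.1498] v=[-4.7147]
Step 14: x=[1.7073] v=[-4.4254]
Step 15: x=[1.3032] v=[-4.0413]
Step 16: x=[0.9461] v=[-3.5706]
Step 17: x=[0.6438] v=[-3.0233]
Step 18: x=[0.4027] v=[-2.4113]
Step 19: x=[0.2279] v=[-1.7476]
Step 20: x=[0.1233] v=[-1.0464]
Step 21: x=[0.0910] v=[-0.3228]
Step 22: x=[0.1318] v=[0.4077]
First v>=0 after going negative at step 22, time=2.2000

Answer: 2.2000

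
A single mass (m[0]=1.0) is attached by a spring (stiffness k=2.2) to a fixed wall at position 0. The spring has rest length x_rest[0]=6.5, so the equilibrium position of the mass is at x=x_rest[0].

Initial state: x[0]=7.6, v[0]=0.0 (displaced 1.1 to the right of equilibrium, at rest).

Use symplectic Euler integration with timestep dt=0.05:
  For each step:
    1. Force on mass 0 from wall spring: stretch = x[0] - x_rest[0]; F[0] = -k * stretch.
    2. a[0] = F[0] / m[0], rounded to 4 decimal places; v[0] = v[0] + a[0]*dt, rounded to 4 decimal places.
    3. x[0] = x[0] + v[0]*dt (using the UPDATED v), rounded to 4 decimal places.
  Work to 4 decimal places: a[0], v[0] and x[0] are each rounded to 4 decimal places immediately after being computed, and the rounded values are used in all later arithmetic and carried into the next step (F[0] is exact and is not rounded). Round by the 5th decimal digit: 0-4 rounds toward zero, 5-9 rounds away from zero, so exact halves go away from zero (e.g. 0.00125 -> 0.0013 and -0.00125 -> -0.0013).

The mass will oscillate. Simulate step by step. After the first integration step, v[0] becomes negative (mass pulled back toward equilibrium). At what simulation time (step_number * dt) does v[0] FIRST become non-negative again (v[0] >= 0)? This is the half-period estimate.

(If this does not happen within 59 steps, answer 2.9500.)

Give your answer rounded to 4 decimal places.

Step 0: x=[7.6000] v=[0.0000]
Step 1: x=[7.5940] v=[-0.1210]
Step 2: x=[7.5819] v=[-0.2413]
Step 3: x=[7.5639] v=[-0.3603]
Step 4: x=[7.5400] v=[-0.4773]
Step 5: x=[7.5104] v=[-0.5917]
Step 6: x=[7.4753] v=[-0.7028]
Step 7: x=[7.4348] v=[-0.8101]
Step 8: x=[7.3892] v=[-0.9129]
Step 9: x=[7.3387] v=[-1.0107]
Step 10: x=[7.2836] v=[-1.1030]
Step 11: x=[7.2241] v=[-1.1892]
Step 12: x=[7.1607] v=[-1.2689]
Step 13: x=[7.0936] v=[-1.3416]
Step 14: x=[7.0233] v=[-1.4069]
Step 15: x=[6.9501] v=[-1.4645]
Step 16: x=[6.8744] v=[-1.5140]
Step 17: x=[6.7966] v=[-1.5552]
Step 18: x=[6.7172] v=[-1.5878]
Step 19: x=[6.6366] v=[-1.6117]
Step 20: x=[6.5553] v=[-1.6267]
Step 21: x=[6.4737] v=[-1.6328]
Step 22: x=[6.3922] v=[-1.6299]
Step 23: x=[6.3113] v=[-1.6180]
Step 24: x=[6.2314] v=[-1.5972]
Step 25: x=[6.1530] v=[-1.5677]
Step 26: x=[6.0765] v=[-1.5295]
Step 27: x=[6.0024] v=[-1.4829]
Step 28: x=[5.9310] v=[-1.4282]
Step 29: x=[5.8627] v=[-1.3656]
Step 30: x=[5.7979] v=[-1.2955]
Step 31: x=[5.7370] v=[-1.2183]
Step 32: x=[5.6803] v=[-1.1344]
Step 33: x=[5.6281] v=[-1.0442]
Step 34: x=[5.5807] v=[-0.9483]
Step 35: x=[5.5383] v=[-0.8472]
Step 36: x=[5.5012] v=[-0.7414]
Step 37: x=[5.4696] v=[-0.6315]
Step 38: x=[5.4437] v=[-0.5182]
Step 39: x=[5.4236] v=[-0.4020]
Step 40: x=[5.4094] v=[-0.2836]
Step 41: x=[5.4012] v=[-0.1636]
Step 42: x=[5.3991] v=[-0.0427]
Step 43: x=[5.4030] v=[0.0784]
First v>=0 after going negative at step 43, time=2.1500

Answer: 2.1500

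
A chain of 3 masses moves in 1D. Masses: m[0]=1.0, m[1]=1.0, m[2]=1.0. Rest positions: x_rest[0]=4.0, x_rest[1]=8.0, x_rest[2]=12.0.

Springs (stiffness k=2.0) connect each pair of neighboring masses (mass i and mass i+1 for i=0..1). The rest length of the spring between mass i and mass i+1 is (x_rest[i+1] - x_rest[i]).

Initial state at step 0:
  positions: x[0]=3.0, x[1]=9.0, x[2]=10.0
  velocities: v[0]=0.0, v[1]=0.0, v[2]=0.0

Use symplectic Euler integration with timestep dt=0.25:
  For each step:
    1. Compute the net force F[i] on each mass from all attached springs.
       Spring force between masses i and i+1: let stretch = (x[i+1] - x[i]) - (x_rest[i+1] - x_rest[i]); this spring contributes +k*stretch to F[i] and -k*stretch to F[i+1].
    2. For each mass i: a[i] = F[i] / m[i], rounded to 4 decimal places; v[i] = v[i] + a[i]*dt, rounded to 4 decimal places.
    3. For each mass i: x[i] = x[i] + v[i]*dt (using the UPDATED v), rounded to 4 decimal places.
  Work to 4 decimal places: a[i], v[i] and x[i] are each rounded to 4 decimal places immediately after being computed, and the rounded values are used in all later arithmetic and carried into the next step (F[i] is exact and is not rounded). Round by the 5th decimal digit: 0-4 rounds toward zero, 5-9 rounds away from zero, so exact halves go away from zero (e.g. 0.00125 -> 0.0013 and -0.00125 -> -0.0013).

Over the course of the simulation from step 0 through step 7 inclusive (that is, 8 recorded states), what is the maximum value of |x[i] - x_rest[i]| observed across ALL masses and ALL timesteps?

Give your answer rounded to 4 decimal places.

Step 0: x=[3.0000 9.0000 10.0000] v=[0.0000 0.0000 0.0000]
Step 1: x=[3.2500 8.3750 10.3750] v=[1.0000 -2.5000 1.5000]
Step 2: x=[3.6406 7.3594 11.0000] v=[1.5625 -4.0625 2.5000]
Step 3: x=[3.9961 6.3340 11.6699] v=[1.4219 -4.1016 2.6797]
Step 4: x=[4.1438 5.6834 12.1729] v=[0.5909 -2.6026 2.0118]
Step 5: x=[3.9840 5.6515 12.3647] v=[-0.6393 -0.1277 0.7671]
Step 6: x=[3.5326 6.2503 12.2173] v=[-1.8056 2.3952 -0.5895]
Step 7: x=[2.9209 7.2553 11.8241] v=[-2.4468 4.0199 -1.5730]
Max displacement = 2.3485

Answer: 2.3485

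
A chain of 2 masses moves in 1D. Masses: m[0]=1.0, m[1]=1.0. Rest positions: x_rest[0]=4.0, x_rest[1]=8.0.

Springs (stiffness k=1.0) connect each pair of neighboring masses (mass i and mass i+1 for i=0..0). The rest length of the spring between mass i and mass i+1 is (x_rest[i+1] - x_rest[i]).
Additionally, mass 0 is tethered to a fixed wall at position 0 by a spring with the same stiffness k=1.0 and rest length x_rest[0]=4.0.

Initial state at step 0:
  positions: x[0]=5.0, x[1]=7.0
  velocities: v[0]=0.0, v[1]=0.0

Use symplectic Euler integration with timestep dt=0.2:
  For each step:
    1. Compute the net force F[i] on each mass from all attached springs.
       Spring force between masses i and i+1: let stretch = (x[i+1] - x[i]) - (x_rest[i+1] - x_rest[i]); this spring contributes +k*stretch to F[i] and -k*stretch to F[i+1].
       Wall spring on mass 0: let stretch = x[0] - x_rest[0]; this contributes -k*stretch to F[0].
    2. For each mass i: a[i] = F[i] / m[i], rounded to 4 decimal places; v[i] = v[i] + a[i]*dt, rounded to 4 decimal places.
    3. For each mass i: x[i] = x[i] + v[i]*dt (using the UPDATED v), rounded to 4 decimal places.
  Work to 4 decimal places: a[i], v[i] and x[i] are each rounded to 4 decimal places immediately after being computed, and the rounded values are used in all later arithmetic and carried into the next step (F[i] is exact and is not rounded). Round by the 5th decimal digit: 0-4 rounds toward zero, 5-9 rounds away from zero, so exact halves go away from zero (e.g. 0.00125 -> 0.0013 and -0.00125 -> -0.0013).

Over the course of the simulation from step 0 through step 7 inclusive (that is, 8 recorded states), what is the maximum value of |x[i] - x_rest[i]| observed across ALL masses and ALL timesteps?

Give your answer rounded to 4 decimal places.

Step 0: x=[5.0000 7.0000] v=[0.0000 0.0000]
Step 1: x=[4.8800 7.0800] v=[-0.6000 0.4000]
Step 2: x=[4.6528 7.2320] v=[-1.1360 0.7600]
Step 3: x=[4.3427 7.4408] v=[-1.5507 1.0442]
Step 4: x=[3.9828 7.6857] v=[-1.7996 1.2246]
Step 5: x=[3.6117 7.9425] v=[-1.8556 1.2840]
Step 6: x=[3.2693 8.1861] v=[-1.7118 1.2178]
Step 7: x=[2.9928 8.3930] v=[-1.3823 1.0344]
Max displacement = 1.0072

Answer: 1.0072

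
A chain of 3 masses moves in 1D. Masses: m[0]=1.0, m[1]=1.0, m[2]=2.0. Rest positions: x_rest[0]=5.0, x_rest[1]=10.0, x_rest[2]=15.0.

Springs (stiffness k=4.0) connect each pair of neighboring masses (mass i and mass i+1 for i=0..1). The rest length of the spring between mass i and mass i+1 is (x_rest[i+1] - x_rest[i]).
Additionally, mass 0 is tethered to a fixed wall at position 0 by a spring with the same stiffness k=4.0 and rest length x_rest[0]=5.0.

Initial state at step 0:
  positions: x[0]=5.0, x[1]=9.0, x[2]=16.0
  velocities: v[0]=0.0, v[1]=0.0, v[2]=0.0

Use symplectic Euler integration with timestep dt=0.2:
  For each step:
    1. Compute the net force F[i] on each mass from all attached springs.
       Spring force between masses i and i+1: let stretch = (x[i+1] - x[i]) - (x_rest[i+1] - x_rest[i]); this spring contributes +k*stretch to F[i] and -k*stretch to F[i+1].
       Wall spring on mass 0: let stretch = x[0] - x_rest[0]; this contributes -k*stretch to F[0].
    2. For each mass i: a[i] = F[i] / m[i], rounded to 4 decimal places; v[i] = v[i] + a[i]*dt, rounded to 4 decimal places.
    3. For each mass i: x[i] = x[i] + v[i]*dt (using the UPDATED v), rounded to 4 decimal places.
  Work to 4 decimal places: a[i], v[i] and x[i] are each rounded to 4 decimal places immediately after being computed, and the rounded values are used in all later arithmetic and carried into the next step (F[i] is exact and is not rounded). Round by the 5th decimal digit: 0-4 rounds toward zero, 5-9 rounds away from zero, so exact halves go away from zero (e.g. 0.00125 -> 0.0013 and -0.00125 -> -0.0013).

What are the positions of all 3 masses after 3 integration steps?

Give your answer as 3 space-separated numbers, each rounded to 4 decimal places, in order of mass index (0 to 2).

Answer: 4.6063 10.9502 15.2755

Derivation:
Step 0: x=[5.0000 9.0000 16.0000] v=[0.0000 0.0000 0.0000]
Step 1: x=[4.8400 9.4800 15.8400] v=[-0.8000 2.4000 -0.8000]
Step 2: x=[4.6480 10.2352 15.5712] v=[-0.9600 3.7760 -1.3440]
Step 3: x=[4.6063 10.9502 15.2755] v=[-0.2086 3.5750 -1.4784]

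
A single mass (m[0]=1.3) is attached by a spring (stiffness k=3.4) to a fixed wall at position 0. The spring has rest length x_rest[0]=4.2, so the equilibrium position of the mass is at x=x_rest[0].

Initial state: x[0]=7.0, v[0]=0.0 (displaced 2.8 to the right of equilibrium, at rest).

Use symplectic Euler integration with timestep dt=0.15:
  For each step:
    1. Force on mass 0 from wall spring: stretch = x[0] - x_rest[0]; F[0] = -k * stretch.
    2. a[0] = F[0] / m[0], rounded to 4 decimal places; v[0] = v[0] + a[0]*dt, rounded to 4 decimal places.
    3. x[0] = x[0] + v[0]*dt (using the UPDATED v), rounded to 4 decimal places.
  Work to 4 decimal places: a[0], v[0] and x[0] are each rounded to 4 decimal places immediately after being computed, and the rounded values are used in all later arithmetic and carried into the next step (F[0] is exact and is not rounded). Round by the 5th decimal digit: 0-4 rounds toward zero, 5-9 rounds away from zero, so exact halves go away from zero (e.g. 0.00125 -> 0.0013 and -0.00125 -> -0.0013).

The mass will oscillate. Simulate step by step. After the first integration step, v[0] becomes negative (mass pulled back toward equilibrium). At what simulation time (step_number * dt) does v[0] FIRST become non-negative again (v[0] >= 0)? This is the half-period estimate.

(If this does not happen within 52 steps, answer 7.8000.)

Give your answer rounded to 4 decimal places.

Answer: 1.9500

Derivation:
Step 0: x=[7.0000] v=[0.0000]
Step 1: x=[6.8352] v=[-1.0985]
Step 2: x=[6.5154] v=[-2.1323]
Step 3: x=[6.0593] v=[-3.0407]
Step 4: x=[5.4938] v=[-3.7701]
Step 5: x=[4.8521] v=[-4.2777]
Step 6: x=[4.1721] v=[-4.5335]
Step 7: x=[3.4937] v=[-4.5226]
Step 8: x=[2.8569] v=[-4.2455]
Step 9: x=[2.2991] v=[-3.7186]
Step 10: x=[1.8532] v=[-2.9729]
Step 11: x=[1.5454] v=[-2.0522]
Step 12: x=[1.3938] v=[-1.0108]
Step 13: x=[1.4073] v=[0.0901]
First v>=0 after going negative at step 13, time=1.9500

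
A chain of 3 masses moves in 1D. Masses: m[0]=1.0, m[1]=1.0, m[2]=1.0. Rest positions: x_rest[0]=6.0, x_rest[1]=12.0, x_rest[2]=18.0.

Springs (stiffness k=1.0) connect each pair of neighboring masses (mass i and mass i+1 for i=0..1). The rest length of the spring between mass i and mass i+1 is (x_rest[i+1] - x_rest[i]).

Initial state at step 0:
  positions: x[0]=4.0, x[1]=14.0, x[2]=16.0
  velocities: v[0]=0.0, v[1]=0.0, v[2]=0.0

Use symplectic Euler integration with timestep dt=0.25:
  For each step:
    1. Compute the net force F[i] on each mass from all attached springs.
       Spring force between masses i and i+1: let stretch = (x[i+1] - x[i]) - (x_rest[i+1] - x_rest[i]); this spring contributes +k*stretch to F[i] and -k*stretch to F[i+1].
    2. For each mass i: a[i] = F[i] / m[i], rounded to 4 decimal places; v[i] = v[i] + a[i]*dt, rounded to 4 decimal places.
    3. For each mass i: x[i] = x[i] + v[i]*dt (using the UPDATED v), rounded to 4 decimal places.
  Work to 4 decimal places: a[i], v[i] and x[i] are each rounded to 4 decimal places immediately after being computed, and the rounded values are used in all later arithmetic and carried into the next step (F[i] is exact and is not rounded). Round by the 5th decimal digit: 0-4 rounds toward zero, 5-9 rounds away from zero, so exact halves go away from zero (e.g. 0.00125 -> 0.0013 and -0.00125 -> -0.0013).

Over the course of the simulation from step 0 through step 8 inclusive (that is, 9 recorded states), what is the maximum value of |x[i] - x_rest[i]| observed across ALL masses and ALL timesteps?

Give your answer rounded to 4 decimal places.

Answer: 3.3745

Derivation:
Step 0: x=[4.0000 14.0000 16.0000] v=[0.0000 0.0000 0.0000]
Step 1: x=[4.2500 13.5000 16.2500] v=[1.0000 -2.0000 1.0000]
Step 2: x=[4.7031 12.5938 16.7031] v=[1.8125 -3.6250 1.8125]
Step 3: x=[5.2744 11.4512 17.2744] v=[2.2852 -4.5704 2.2852]
Step 4: x=[5.8568 10.2865 17.8568] v=[2.3294 -4.6588 2.3294]
Step 5: x=[6.3410 9.3181 18.3410] v=[1.9368 -3.8737 1.9368]
Step 6: x=[6.6363 8.7275 18.6363] v=[1.1811 -2.3623 1.1811]
Step 7: x=[6.6873 8.6255 18.6873] v=[0.2039 -0.4079 0.2039]
Step 8: x=[6.4844 9.0313 18.4844] v=[-0.8116 1.6230 -0.8116]
Max displacement = 3.3745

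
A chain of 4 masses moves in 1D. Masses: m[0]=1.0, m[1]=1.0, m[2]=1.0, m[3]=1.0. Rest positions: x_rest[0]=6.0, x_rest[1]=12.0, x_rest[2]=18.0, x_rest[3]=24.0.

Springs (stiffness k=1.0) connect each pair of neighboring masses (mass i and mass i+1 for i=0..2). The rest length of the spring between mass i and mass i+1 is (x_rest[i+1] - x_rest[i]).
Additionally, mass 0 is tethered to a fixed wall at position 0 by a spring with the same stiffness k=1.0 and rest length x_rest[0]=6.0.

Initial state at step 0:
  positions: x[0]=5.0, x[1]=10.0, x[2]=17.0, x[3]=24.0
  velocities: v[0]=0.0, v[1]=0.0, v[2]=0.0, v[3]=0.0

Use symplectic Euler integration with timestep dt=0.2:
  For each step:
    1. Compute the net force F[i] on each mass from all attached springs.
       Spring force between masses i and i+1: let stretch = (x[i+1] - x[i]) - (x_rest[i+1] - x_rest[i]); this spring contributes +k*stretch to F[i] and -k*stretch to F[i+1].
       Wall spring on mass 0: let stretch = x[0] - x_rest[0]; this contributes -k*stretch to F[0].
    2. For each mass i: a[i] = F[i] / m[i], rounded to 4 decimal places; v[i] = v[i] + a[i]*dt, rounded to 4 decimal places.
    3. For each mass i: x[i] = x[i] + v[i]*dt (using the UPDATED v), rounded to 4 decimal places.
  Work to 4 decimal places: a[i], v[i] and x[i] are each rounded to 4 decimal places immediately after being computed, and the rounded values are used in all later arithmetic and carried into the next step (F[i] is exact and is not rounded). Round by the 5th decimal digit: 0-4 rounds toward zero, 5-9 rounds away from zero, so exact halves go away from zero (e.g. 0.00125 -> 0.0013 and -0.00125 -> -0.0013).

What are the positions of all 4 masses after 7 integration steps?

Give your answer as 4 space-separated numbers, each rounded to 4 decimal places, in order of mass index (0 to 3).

Step 0: x=[5.0000 10.0000 17.0000 24.0000] v=[0.0000 0.0000 0.0000 0.0000]
Step 1: x=[5.0000 10.0800 17.0000 23.9600] v=[0.0000 0.4000 0.0000 -0.2000]
Step 2: x=[5.0032 10.2336 17.0016 23.8816] v=[0.0160 0.7680 0.0080 -0.3920]
Step 3: x=[5.0155 10.4487 17.0077 23.7680] v=[0.0614 1.0755 0.0304 -0.5680]
Step 4: x=[5.0445 10.7088 17.0218 23.6240] v=[0.1449 1.3007 0.0707 -0.7201]
Step 5: x=[5.0983 10.9949 17.0475 23.4559] v=[0.2689 1.4304 0.1285 -0.8405]
Step 6: x=[5.1840 11.2872 17.0874 23.2715] v=[0.4286 1.4616 0.1997 -0.9222]
Step 7: x=[5.3065 11.5674 17.1427 23.0797] v=[0.6124 1.4010 0.2765 -0.9590]

Answer: 5.3065 11.5674 17.1427 23.0797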